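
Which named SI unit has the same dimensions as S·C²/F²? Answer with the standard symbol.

F = C/V (capacitance = charge per voltage),
    = A·s/(kg·m²·s⁻³·A⁻¹) (substituting C and V),
    = kg⁻¹·m⁻²·s⁴·A².
So F⁻² = kg²·m⁴·s⁻⁸·A⁻⁴.
S = 1/Ω (conductance is reciprocal resistance),
    = kg⁻¹·m⁻²·s³·A².
C = A·s = s·A (charge = current × time).
So C² = s²·A².
Combining: F⁻²·S·C² = (kg²·m⁴·s⁻⁸·A⁻⁴) · (kg⁻¹·m⁻²·s³·A²) · (s²·A²) = kg·m²·s⁻³.
kg·m²·s⁻³ is the base-SI form of the watt.

W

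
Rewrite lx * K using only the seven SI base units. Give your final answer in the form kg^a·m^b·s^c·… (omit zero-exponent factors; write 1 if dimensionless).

m⁻²·K·cd

lx = m⁻²·cd.
Combining: lx·K = (m⁻²·cd) · K = m⁻²·K·cd.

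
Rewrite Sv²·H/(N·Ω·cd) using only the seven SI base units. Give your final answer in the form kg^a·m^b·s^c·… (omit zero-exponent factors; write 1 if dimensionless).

kg⁻¹·m³·s⁻¹·cd⁻¹

Sv = J/kg (equivalent dose = energy per mass),
    = m²·s⁻².
So Sv² = m⁴·s⁻⁴.
N = kg·m/s² = kg·m·s⁻² (force = mass × acceleration).
So N⁻¹ = kg⁻¹·m⁻¹·s².
Ω = V/A (resistance = voltage per current),
    = kg·m²·s⁻³·A⁻².
So Ω⁻¹ = kg⁻¹·m⁻²·s³·A².
H = Wb/A (inductance = flux per current),
    = kg·m²·s⁻²·A⁻².
Combining: Sv²·N⁻¹·Ω⁻¹·cd⁻¹·H = (m⁴·s⁻⁴) · (kg⁻¹·m⁻¹·s²) · (kg⁻¹·m⁻²·s³·A²) · cd⁻¹ · (kg·m²·s⁻²·A⁻²) = kg⁻¹·m³·s⁻¹·cd⁻¹.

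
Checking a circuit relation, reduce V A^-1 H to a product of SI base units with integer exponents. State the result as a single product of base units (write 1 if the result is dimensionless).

kg²·m⁴·s⁻⁵·A⁻⁴

V = kg·m²·s⁻³·A⁻¹.
H = kg·m²·s⁻²·A⁻².
Combining: V·A⁻¹·H = (kg·m²·s⁻³·A⁻¹) · A⁻¹ · (kg·m²·s⁻²·A⁻²) = kg²·m⁴·s⁻⁵·A⁻⁴.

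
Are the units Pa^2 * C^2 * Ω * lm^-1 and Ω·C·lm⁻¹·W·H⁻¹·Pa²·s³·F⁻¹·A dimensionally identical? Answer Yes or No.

Left side:
  Pa = N/m² (pressure = force per area),
      = kg·m⁻¹·s⁻².
  So Pa² = kg²·m⁻²·s⁻⁴.
  C = A·s = s·A (charge = current × time).
  So C² = s²·A².
  Ω = V/A (resistance = voltage per current),
      = kg·m²·s⁻³·A⁻².
  lm = cd·sr = cd (luminous flux; sr is dimensionless).
  So lm⁻¹ = cd⁻¹.
  Combining: Pa²·C²·Ω·lm⁻¹ = (kg²·m⁻²·s⁻⁴) · (s²·A²) · (kg·m²·s⁻³·A⁻²) · cd⁻¹ = kg³·s⁻⁵·cd⁻¹.
Right side:
  Ω = V/A (resistance = voltage per current),
      = kg·m²·s⁻³·A⁻².
  C = A·s = s·A (charge = current × time).
  lm = cd·sr = cd (luminous flux; sr is dimensionless).
  So lm⁻¹ = cd⁻¹.
  W = J/s (power = energy per time),
      = kg·m²·s⁻³.
  H = Wb/A (inductance = flux per current),
      = kg·m²·s⁻²·A⁻².
  So H⁻¹ = kg⁻¹·m⁻²·s²·A².
  Pa = N/m² (pressure = force per area),
      = kg·m⁻¹·s⁻².
  So Pa² = kg²·m⁻²·s⁻⁴.
  F = C/V (capacitance = charge per voltage),
      = A·s/(kg·m²·s⁻³·A⁻¹) (substituting C and V),
      = kg⁻¹·m⁻²·s⁴·A².
  So F⁻¹ = kg·m²·s⁻⁴·A⁻².
  Combining: Ω·C·lm⁻¹·W·H⁻¹·Pa²·s³·F⁻¹·A = (kg·m²·s⁻³·A⁻²) · (s·A) · cd⁻¹ · (kg·m²·s⁻³) · (kg⁻¹·m⁻²·s²·A²) · (kg²·m⁻²·s⁻⁴) · s³ · (kg·m²·s⁻⁴·A⁻²) · A = kg⁴·m²·s⁻⁸·cd⁻¹.
Left is kg³·s⁻⁵·cd⁻¹; right is kg⁴·m²·s⁻⁸·cd⁻¹ — different.

No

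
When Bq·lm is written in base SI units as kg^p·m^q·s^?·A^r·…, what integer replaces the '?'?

Bq = s⁻¹.
lm = cd.
Combining: Bq·lm = s⁻¹ · cd = s⁻¹·cd.
The exponent of s is -1.

-1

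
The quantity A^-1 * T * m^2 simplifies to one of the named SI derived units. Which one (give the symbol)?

H

T = Wb/m² (flux density = flux per area),
    = kg·s⁻²·A⁻¹.
Combining: A⁻¹·T·m² = A⁻¹ · (kg·s⁻²·A⁻¹) · m² = kg·m²·s⁻²·A⁻².
kg·m²·s⁻²·A⁻² is the base-SI form of the henry.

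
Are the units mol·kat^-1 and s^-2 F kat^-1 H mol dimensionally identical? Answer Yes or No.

Left side:
  kat = s⁻¹·mol.
  So kat⁻¹ = s·mol⁻¹.
  Combining: mol·kat⁻¹ = mol · (s·mol⁻¹) = s.
Right side:
  F = C/V (capacitance = charge per voltage),
      = A·s/(kg·m²·s⁻³·A⁻¹) (substituting C and V),
      = kg⁻¹·m⁻²·s⁴·A².
  kat = mol/s = s⁻¹·mol (catalytic activity).
  So kat⁻¹ = s·mol⁻¹.
  H = Wb/A (inductance = flux per current),
      = kg·m²·s⁻²·A⁻².
  Combining: s⁻²·F·kat⁻¹·H·mol = s⁻² · (kg⁻¹·m⁻²·s⁴·A²) · (s·mol⁻¹) · (kg·m²·s⁻²·A⁻²) · mol = s.
Both reduce to s.

Yes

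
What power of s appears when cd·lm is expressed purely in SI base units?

lm = cd.
Combining: cd·lm = cd · cd = cd².
The exponent of s is 0.

0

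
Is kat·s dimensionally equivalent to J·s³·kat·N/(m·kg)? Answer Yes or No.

Left side:
  kat = mol/s = s⁻¹·mol (catalytic activity).
  Combining: kat·s = (s⁻¹·mol) · s = mol.
Right side:
  J = N·m (work = force × distance),
      = kg·m²·s⁻².
  kat = mol/s = s⁻¹·mol (catalytic activity).
  N = kg·m/s² = kg·m·s⁻² (force = mass × acceleration).
  Combining: m⁻¹·J·kg⁻¹·s³·kat·N = m⁻¹ · (kg·m²·s⁻²) · kg⁻¹ · s³ · (s⁻¹·mol) · (kg·m·s⁻²) = kg·m²·s⁻²·mol.
Left is mol; right is kg·m²·s⁻²·mol — different.

No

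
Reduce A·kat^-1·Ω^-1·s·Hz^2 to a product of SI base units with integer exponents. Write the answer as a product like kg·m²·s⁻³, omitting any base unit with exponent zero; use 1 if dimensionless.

kg⁻¹·m⁻²·s³·A³·mol⁻¹

kat = mol/s = s⁻¹·mol (catalytic activity).
So kat⁻¹ = s·mol⁻¹.
Ω = V/A (resistance = voltage per current),
    = kg·m²·s⁻³·A⁻².
So Ω⁻¹ = kg⁻¹·m⁻²·s³·A².
Hz = 1/s = s⁻¹ (frequency is cycles per second).
So Hz² = s⁻².
Combining: A·kat⁻¹·Ω⁻¹·s·Hz² = A · (s·mol⁻¹) · (kg⁻¹·m⁻²·s³·A²) · s · s⁻² = kg⁻¹·m⁻²·s³·A³·mol⁻¹.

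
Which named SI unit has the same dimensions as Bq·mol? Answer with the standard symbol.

kat

Bq = s⁻¹.
Combining: Bq·mol = s⁻¹ · mol = s⁻¹·mol.
s⁻¹·mol is the base-SI form of the katal.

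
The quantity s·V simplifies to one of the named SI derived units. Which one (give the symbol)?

Wb

V = W/A (potential = power per current),
    = kg·m²·s⁻³·A⁻¹.
Combining: s·V = s · (kg·m²·s⁻³·A⁻¹) = kg·m²·s⁻²·A⁻¹.
kg·m²·s⁻²·A⁻¹ is the base-SI form of the weber.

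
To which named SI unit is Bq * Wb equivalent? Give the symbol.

V

Bq = s⁻¹.
Wb = kg·m²·s⁻²·A⁻¹.
Combining: Bq·Wb = s⁻¹ · (kg·m²·s⁻²·A⁻¹) = kg·m²·s⁻³·A⁻¹.
kg·m²·s⁻³·A⁻¹ is the base-SI form of the volt.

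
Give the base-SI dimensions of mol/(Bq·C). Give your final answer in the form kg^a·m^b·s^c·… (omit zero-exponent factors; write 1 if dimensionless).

A⁻¹·mol

Bq = 1/s = s⁻¹ (activity is decays per second).
So Bq⁻¹ = s.
C = A·s = s·A (charge = current × time).
So C⁻¹ = s⁻¹·A⁻¹.
Combining: mol·Bq⁻¹·C⁻¹ = mol · s · (s⁻¹·A⁻¹) = A⁻¹·mol.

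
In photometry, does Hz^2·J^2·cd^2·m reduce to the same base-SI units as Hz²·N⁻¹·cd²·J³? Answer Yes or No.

Left side:
  Hz = 1/s = s⁻¹ (frequency is cycles per second).
  So Hz² = s⁻².
  J = N·m (work = force × distance),
      = kg·m²·s⁻².
  So J² = kg²·m⁴·s⁻⁴.
  Combining: Hz²·J²·cd²·m = s⁻² · (kg²·m⁴·s⁻⁴) · cd² · m = kg²·m⁵·s⁻⁶·cd².
Right side:
  Hz = s⁻¹.
  So Hz² = s⁻².
  N = kg·m·s⁻².
  So N⁻¹ = kg⁻¹·m⁻¹·s².
  J = kg·m²·s⁻².
  So J³ = kg³·m⁶·s⁻⁶.
  Combining: Hz²·N⁻¹·cd²·J³ = s⁻² · (kg⁻¹·m⁻¹·s²) · cd² · (kg³·m⁶·s⁻⁶) = kg²·m⁵·s⁻⁶·cd².
Both reduce to kg²·m⁵·s⁻⁶·cd².

Yes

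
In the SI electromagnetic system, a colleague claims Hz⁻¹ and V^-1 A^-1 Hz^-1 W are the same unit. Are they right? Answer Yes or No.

Left side:
  Hz = 1/s = s⁻¹ (frequency is cycles per second).
  So Hz⁻¹ = s.
Right side:
  V = kg·m²·s⁻³·A⁻¹.
  So V⁻¹ = kg⁻¹·m⁻²·s³·A.
  Hz = s⁻¹.
  So Hz⁻¹ = s.
  W = kg·m²·s⁻³.
  Combining: V⁻¹·A⁻¹·Hz⁻¹·W = (kg⁻¹·m⁻²·s³·A) · A⁻¹ · s · (kg·m²·s⁻³) = s.
Both reduce to s.

Yes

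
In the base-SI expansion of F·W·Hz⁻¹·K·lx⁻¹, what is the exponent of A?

2

F = kg⁻¹·m⁻²·s⁴·A².
W = kg·m²·s⁻³.
Hz = s⁻¹.
So Hz⁻¹ = s.
lx = m⁻²·cd.
So lx⁻¹ = m²·cd⁻¹.
Combining: F·W·Hz⁻¹·K·lx⁻¹ = (kg⁻¹·m⁻²·s⁴·A²) · (kg·m²·s⁻³) · s · K · (m²·cd⁻¹) = m²·s²·A²·K·cd⁻¹.
The exponent of A is 2.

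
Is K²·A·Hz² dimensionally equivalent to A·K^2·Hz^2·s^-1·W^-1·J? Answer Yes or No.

Yes

Left side:
  Hz = s⁻¹.
  So Hz² = s⁻².
  Combining: K²·A·Hz² = K² · A · s⁻² = s⁻²·A·K².
Right side:
  Hz = s⁻¹.
  So Hz² = s⁻².
  W = kg·m²·s⁻³.
  So W⁻¹ = kg⁻¹·m⁻²·s³.
  J = kg·m²·s⁻².
  Combining: A·K²·Hz²·s⁻¹·W⁻¹·J = A · K² · s⁻² · s⁻¹ · (kg⁻¹·m⁻²·s³) · (kg·m²·s⁻²) = s⁻²·A·K².
Both reduce to s⁻²·A·K².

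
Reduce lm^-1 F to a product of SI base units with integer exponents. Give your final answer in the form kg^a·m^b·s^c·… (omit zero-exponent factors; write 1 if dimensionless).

lm = cd.
So lm⁻¹ = cd⁻¹.
F = kg⁻¹·m⁻²·s⁴·A².
Combining: lm⁻¹·F = cd⁻¹ · (kg⁻¹·m⁻²·s⁴·A²) = kg⁻¹·m⁻²·s⁴·A²·cd⁻¹.

kg⁻¹·m⁻²·s⁴·A²·cd⁻¹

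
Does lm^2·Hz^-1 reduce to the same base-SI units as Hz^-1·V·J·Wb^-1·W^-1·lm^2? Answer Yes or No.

Yes

Left side:
  lm = cd.
  So lm² = cd².
  Hz = s⁻¹.
  So Hz⁻¹ = s.
  Combining: lm²·Hz⁻¹ = cd² · s = s·cd².
Right side:
  Hz = s⁻¹.
  So Hz⁻¹ = s.
  V = kg·m²·s⁻³·A⁻¹.
  J = kg·m²·s⁻².
  Wb = kg·m²·s⁻²·A⁻¹.
  So Wb⁻¹ = kg⁻¹·m⁻²·s²·A.
  W = kg·m²·s⁻³.
  So W⁻¹ = kg⁻¹·m⁻²·s³.
  lm = cd.
  So lm² = cd².
  Combining: Hz⁻¹·V·J·Wb⁻¹·W⁻¹·lm² = s · (kg·m²·s⁻³·A⁻¹) · (kg·m²·s⁻²) · (kg⁻¹·m⁻²·s²·A) · (kg⁻¹·m⁻²·s³) · cd² = s·cd².
Both reduce to s·cd².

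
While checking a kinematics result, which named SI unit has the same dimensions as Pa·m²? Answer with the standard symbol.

N

Pa = N/m² (pressure = force per area),
    = kg·m⁻¹·s⁻².
Combining: Pa·m² = (kg·m⁻¹·s⁻²) · m² = kg·m·s⁻².
kg·m·s⁻² is the base-SI form of the newton.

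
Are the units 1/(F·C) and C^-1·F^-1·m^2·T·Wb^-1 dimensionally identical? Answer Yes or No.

Left side:
  F = C/V (capacitance = charge per voltage),
      = A·s/(kg·m²·s⁻³·A⁻¹) (substituting C and V),
      = kg⁻¹·m⁻²·s⁴·A².
  So F⁻¹ = kg·m²·s⁻⁴·A⁻².
  C = A·s = s·A (charge = current × time).
  So C⁻¹ = s⁻¹·A⁻¹.
  Combining: F⁻¹·C⁻¹ = (kg·m²·s⁻⁴·A⁻²) · (s⁻¹·A⁻¹) = kg·m²·s⁻⁵·A⁻³.
Right side:
  C = s·A.
  So C⁻¹ = s⁻¹·A⁻¹.
  F = kg⁻¹·m⁻²·s⁴·A².
  So F⁻¹ = kg·m²·s⁻⁴·A⁻².
  T = kg·s⁻²·A⁻¹.
  Wb = kg·m²·s⁻²·A⁻¹.
  So Wb⁻¹ = kg⁻¹·m⁻²·s²·A.
  Combining: C⁻¹·F⁻¹·m²·T·Wb⁻¹ = (s⁻¹·A⁻¹) · (kg·m²·s⁻⁴·A⁻²) · m² · (kg·s⁻²·A⁻¹) · (kg⁻¹·m⁻²·s²·A) = kg·m²·s⁻⁵·A⁻³.
Both reduce to kg·m²·s⁻⁵·A⁻³.

Yes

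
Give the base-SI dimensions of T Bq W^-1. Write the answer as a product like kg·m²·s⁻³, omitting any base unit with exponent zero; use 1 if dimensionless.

T = kg·s⁻²·A⁻¹.
Bq = s⁻¹.
W = kg·m²·s⁻³.
So W⁻¹ = kg⁻¹·m⁻²·s³.
Combining: T·Bq·W⁻¹ = (kg·s⁻²·A⁻¹) · s⁻¹ · (kg⁻¹·m⁻²·s³) = m⁻²·A⁻¹.

m⁻²·A⁻¹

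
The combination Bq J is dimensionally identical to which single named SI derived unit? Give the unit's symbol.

W

Bq = 1/s = s⁻¹ (activity is decays per second).
J = N·m (work = force × distance),
    = kg·m²·s⁻².
Combining: Bq·J = s⁻¹ · (kg·m²·s⁻²) = kg·m²·s⁻³.
kg·m²·s⁻³ is the base-SI form of the watt.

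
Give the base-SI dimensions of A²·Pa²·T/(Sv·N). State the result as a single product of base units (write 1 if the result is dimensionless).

kg²·m⁻⁵·s⁻²·A

Sv = m²·s⁻².
So Sv⁻¹ = m⁻²·s².
Pa = kg·m⁻¹·s⁻².
So Pa² = kg²·m⁻²·s⁻⁴.
N = kg·m·s⁻².
So N⁻¹ = kg⁻¹·m⁻¹·s².
T = kg·s⁻²·A⁻¹.
Combining: Sv⁻¹·A²·Pa²·N⁻¹·T = (m⁻²·s²) · A² · (kg²·m⁻²·s⁻⁴) · (kg⁻¹·m⁻¹·s²) · (kg·s⁻²·A⁻¹) = kg²·m⁻⁵·s⁻²·A.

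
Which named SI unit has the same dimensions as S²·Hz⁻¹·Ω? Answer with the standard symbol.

F

S = kg⁻¹·m⁻²·s³·A².
So S² = kg⁻²·m⁻⁴·s⁶·A⁴.
Hz = s⁻¹.
So Hz⁻¹ = s.
Ω = kg·m²·s⁻³·A⁻².
Combining: S²·Hz⁻¹·Ω = (kg⁻²·m⁻⁴·s⁶·A⁴) · s · (kg·m²·s⁻³·A⁻²) = kg⁻¹·m⁻²·s⁴·A².
kg⁻¹·m⁻²·s⁴·A² is the base-SI form of the farad.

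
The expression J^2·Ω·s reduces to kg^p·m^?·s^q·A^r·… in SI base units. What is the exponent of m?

6

J = N·m (work = force × distance),
    = kg·m²·s⁻².
So J² = kg²·m⁴·s⁻⁴.
Ω = V/A (resistance = voltage per current),
    = kg·m²·s⁻³·A⁻².
Combining: J²·Ω·s = (kg²·m⁴·s⁻⁴) · (kg·m²·s⁻³·A⁻²) · s = kg³·m⁶·s⁻⁶·A⁻².
The exponent of m is 6.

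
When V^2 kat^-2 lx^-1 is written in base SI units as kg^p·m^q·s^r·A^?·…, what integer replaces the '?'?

-2

V = W/A (potential = power per current),
    = kg·m²·s⁻³·A⁻¹.
So V² = kg²·m⁴·s⁻⁶·A⁻².
kat = mol/s = s⁻¹·mol (catalytic activity).
So kat⁻² = s²·mol⁻².
lx = lm/m² (illuminance = luminous flux per area),
    = m⁻²·cd.
So lx⁻¹ = m²·cd⁻¹.
Combining: V²·kat⁻²·lx⁻¹ = (kg²·m⁴·s⁻⁶·A⁻²) · (s²·mol⁻²) · (m²·cd⁻¹) = kg²·m⁶·s⁻⁴·A⁻²·mol⁻²·cd⁻¹.
The exponent of A is -2.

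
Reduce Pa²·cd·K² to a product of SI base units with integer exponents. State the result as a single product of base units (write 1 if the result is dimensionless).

kg²·m⁻²·s⁻⁴·K²·cd

Pa = N/m² (pressure = force per area),
    = kg·m⁻¹·s⁻².
So Pa² = kg²·m⁻²·s⁻⁴.
Combining: Pa²·cd·K² = (kg²·m⁻²·s⁻⁴) · cd · K² = kg²·m⁻²·s⁻⁴·K²·cd.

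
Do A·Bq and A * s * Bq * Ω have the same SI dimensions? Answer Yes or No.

Left side:
  Bq = 1/s = s⁻¹ (activity is decays per second).
  Combining: A·Bq = A · s⁻¹ = s⁻¹·A.
Right side:
  Bq = 1/s = s⁻¹ (activity is decays per second).
  Ω = V/A (resistance = voltage per current),
      = kg·m²·s⁻³·A⁻².
  Combining: A·s·Bq·Ω = A · s · s⁻¹ · (kg·m²·s⁻³·A⁻²) = kg·m²·s⁻³·A⁻¹.
Left is s⁻¹·A; right is kg·m²·s⁻³·A⁻¹ — different.

No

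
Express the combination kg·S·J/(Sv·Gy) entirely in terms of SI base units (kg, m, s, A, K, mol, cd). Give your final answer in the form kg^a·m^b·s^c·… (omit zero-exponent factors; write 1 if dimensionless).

kg·m⁻⁴·s⁵·A²

Sv = m²·s⁻².
So Sv⁻¹ = m⁻²·s².
S = kg⁻¹·m⁻²·s³·A².
Gy = m²·s⁻².
So Gy⁻¹ = m⁻²·s².
J = kg·m²·s⁻².
Combining: kg·Sv⁻¹·S·Gy⁻¹·J = kg · (m⁻²·s²) · (kg⁻¹·m⁻²·s³·A²) · (m⁻²·s²) · (kg·m²·s⁻²) = kg·m⁻⁴·s⁵·A².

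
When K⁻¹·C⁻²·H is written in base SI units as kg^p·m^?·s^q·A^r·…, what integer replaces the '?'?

C = A·s = s·A (charge = current × time).
So C⁻² = s⁻²·A⁻².
H = Wb/A (inductance = flux per current),
    = kg·m²·s⁻²·A⁻².
Combining: K⁻¹·C⁻²·H = K⁻¹ · (s⁻²·A⁻²) · (kg·m²·s⁻²·A⁻²) = kg·m²·s⁻⁴·A⁻⁴·K⁻¹.
The exponent of m is 2.

2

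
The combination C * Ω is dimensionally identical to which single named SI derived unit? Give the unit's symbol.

Wb

C = s·A.
Ω = kg·m²·s⁻³·A⁻².
Combining: C·Ω = (s·A) · (kg·m²·s⁻³·A⁻²) = kg·m²·s⁻²·A⁻¹.
kg·m²·s⁻²·A⁻¹ is the base-SI form of the weber.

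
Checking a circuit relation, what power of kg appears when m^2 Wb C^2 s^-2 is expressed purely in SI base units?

1

Wb = V·s (flux: a volt is a weber per second),
    = kg·m²·s⁻²·A⁻¹.
C = A·s = s·A (charge = current × time).
So C² = s²·A².
Combining: m²·Wb·C²·s⁻² = m² · (kg·m²·s⁻²·A⁻¹) · (s²·A²) · s⁻² = kg·m⁴·s⁻²·A.
The exponent of kg is 1.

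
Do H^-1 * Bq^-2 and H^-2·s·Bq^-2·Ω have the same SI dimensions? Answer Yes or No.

Yes

Left side:
  H = kg·m²·s⁻²·A⁻².
  So H⁻¹ = kg⁻¹·m⁻²·s²·A².
  Bq = s⁻¹.
  So Bq⁻² = s².
  Combining: H⁻¹·Bq⁻² = (kg⁻¹·m⁻²·s²·A²) · s² = kg⁻¹·m⁻²·s⁴·A².
Right side:
  H = Wb/A (inductance = flux per current),
      = kg·m²·s⁻²·A⁻².
  So H⁻² = kg⁻²·m⁻⁴·s⁴·A⁴.
  Bq = 1/s = s⁻¹ (activity is decays per second).
  So Bq⁻² = s².
  Ω = V/A (resistance = voltage per current),
      = kg·m²·s⁻³·A⁻².
  Combining: H⁻²·s·Bq⁻²·Ω = (kg⁻²·m⁻⁴·s⁴·A⁴) · s · s² · (kg·m²·s⁻³·A⁻²) = kg⁻¹·m⁻²·s⁴·A².
Both reduce to kg⁻¹·m⁻²·s⁴·A².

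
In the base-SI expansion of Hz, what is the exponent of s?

Hz = s⁻¹.
The exponent of s is -1.

-1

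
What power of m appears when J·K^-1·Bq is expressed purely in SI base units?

J = N·m (work = force × distance),
    = kg·m²·s⁻².
Bq = 1/s = s⁻¹ (activity is decays per second).
Combining: J·K⁻¹·Bq = (kg·m²·s⁻²) · K⁻¹ · s⁻¹ = kg·m²·s⁻³·K⁻¹.
The exponent of m is 2.

2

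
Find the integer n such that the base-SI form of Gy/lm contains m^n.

lm = cd.
So lm⁻¹ = cd⁻¹.
Gy = m²·s⁻².
Combining: lm⁻¹·Gy = cd⁻¹ · (m²·s⁻²) = m²·s⁻²·cd⁻¹.
The exponent of m is 2.

2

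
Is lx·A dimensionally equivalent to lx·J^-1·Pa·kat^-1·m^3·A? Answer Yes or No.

Left side:
  lx = m⁻²·cd.
  Combining: lx·A = (m⁻²·cd) · A = m⁻²·A·cd.
Right side:
  lx = lm/m² (illuminance = luminous flux per area),
      = m⁻²·cd.
  J = N·m (work = force × distance),
      = kg·m²·s⁻².
  So J⁻¹ = kg⁻¹·m⁻²·s².
  Pa = N/m² (pressure = force per area),
      = kg·m⁻¹·s⁻².
  kat = mol/s = s⁻¹·mol (catalytic activity).
  So kat⁻¹ = s·mol⁻¹.
  Combining: lx·J⁻¹·Pa·kat⁻¹·m³·A = (m⁻²·cd) · (kg⁻¹·m⁻²·s²) · (kg·m⁻¹·s⁻²) · (s·mol⁻¹) · m³ · A = m⁻²·s·A·mol⁻¹·cd.
Left is m⁻²·A·cd; right is m⁻²·s·A·mol⁻¹·cd — different.

No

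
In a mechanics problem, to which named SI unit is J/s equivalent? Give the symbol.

J = N·m (work = force × distance),
    = kg·m²·s⁻².
Combining: J·s⁻¹ = (kg·m²·s⁻²) · s⁻¹ = kg·m²·s⁻³.
kg·m²·s⁻³ is the base-SI form of the watt.

W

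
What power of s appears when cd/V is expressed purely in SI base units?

3

V = W/A (potential = power per current),
    = kg·m²·s⁻³·A⁻¹.
So V⁻¹ = kg⁻¹·m⁻²·s³·A.
Combining: cd·V⁻¹ = cd · (kg⁻¹·m⁻²·s³·A) = kg⁻¹·m⁻²·s³·A·cd.
The exponent of s is 3.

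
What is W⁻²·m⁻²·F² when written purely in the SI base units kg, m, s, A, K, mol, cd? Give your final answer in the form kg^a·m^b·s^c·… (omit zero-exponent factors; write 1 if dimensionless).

W = kg·m²·s⁻³.
So W⁻² = kg⁻²·m⁻⁴·s⁶.
F = kg⁻¹·m⁻²·s⁴·A².
So F² = kg⁻²·m⁻⁴·s⁸·A⁴.
Combining: W⁻²·m⁻²·F² = (kg⁻²·m⁻⁴·s⁶) · m⁻² · (kg⁻²·m⁻⁴·s⁸·A⁴) = kg⁻⁴·m⁻¹⁰·s¹⁴·A⁴.

kg⁻⁴·m⁻¹⁰·s¹⁴·A⁴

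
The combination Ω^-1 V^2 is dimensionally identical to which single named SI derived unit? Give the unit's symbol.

Ω = V/A (resistance = voltage per current),
    = kg·m²·s⁻³·A⁻².
So Ω⁻¹ = kg⁻¹·m⁻²·s³·A².
V = W/A (potential = power per current),
    = kg·m²·s⁻³·A⁻¹.
So V² = kg²·m⁴·s⁻⁶·A⁻².
Combining: Ω⁻¹·V² = (kg⁻¹·m⁻²·s³·A²) · (kg²·m⁴·s⁻⁶·A⁻²) = kg·m²·s⁻³.
kg·m²·s⁻³ is the base-SI form of the watt.

W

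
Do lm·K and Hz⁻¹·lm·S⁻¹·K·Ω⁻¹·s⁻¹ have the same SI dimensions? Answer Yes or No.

Yes

Left side:
  lm = cd·sr = cd (luminous flux; sr is dimensionless).
  Combining: lm·K = cd · K = K·cd.
Right side:
  Hz = s⁻¹.
  So Hz⁻¹ = s.
  lm = cd.
  S = kg⁻¹·m⁻²·s³·A².
  So S⁻¹ = kg·m²·s⁻³·A⁻².
  Ω = kg·m²·s⁻³·A⁻².
  So Ω⁻¹ = kg⁻¹·m⁻²·s³·A².
  Combining: Hz⁻¹·lm·S⁻¹·K·Ω⁻¹·s⁻¹ = s · cd · (kg·m²·s⁻³·A⁻²) · K · (kg⁻¹·m⁻²·s³·A²) · s⁻¹ = K·cd.
Both reduce to K·cd.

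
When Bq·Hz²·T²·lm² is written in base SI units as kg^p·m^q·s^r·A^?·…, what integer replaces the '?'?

-2

Bq = 1/s = s⁻¹ (activity is decays per second).
Hz = 1/s = s⁻¹ (frequency is cycles per second).
So Hz² = s⁻².
T = Wb/m² (flux density = flux per area),
    = kg·s⁻²·A⁻¹.
So T² = kg²·s⁻⁴·A⁻².
lm = cd·sr = cd (luminous flux; sr is dimensionless).
So lm² = cd².
Combining: Bq·Hz²·T²·lm² = s⁻¹ · s⁻² · (kg²·s⁻⁴·A⁻²) · cd² = kg²·s⁻⁷·A⁻²·cd².
The exponent of A is -2.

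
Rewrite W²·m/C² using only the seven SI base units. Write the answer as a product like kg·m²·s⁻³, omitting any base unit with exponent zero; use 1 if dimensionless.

W = J/s (power = energy per time),
    = kg·m²·s⁻³.
So W² = kg²·m⁴·s⁻⁶.
C = A·s = s·A (charge = current × time).
So C⁻² = s⁻²·A⁻².
Combining: W²·C⁻²·m = (kg²·m⁴·s⁻⁶) · (s⁻²·A⁻²) · m = kg²·m⁵·s⁻⁸·A⁻².

kg²·m⁵·s⁻⁸·A⁻²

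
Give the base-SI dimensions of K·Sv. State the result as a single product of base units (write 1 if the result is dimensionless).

Sv = J/kg (equivalent dose = energy per mass),
    = m²·s⁻².
Combining: K·Sv = K · (m²·s⁻²) = m²·s⁻²·K.

m²·s⁻²·K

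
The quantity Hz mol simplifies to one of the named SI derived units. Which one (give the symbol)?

Hz = s⁻¹.
Combining: Hz·mol = s⁻¹ · mol = s⁻¹·mol.
s⁻¹·mol is the base-SI form of the katal.

kat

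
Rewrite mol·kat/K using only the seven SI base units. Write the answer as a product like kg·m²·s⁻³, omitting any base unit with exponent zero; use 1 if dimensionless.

kat = mol/s = s⁻¹·mol (catalytic activity).
Combining: mol·K⁻¹·kat = mol · K⁻¹ · (s⁻¹·mol) = s⁻¹·K⁻¹·mol².

s⁻¹·K⁻¹·mol²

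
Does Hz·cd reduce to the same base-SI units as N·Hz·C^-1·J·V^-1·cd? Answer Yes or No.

Left side:
  Hz = 1/s = s⁻¹ (frequency is cycles per second).
  Combining: Hz·cd = s⁻¹ · cd = s⁻¹·cd.
Right side:
  N = kg·m/s² = kg·m·s⁻² (force = mass × acceleration).
  Hz = 1/s = s⁻¹ (frequency is cycles per second).
  C = A·s = s·A (charge = current × time).
  So C⁻¹ = s⁻¹·A⁻¹.
  J = N·m (work = force × distance),
      = kg·m²·s⁻².
  V = W/A (potential = power per current),
      = kg·m²·s⁻³·A⁻¹.
  So V⁻¹ = kg⁻¹·m⁻²·s³·A.
  Combining: N·Hz·C⁻¹·J·V⁻¹·cd = (kg·m·s⁻²) · s⁻¹ · (s⁻¹·A⁻¹) · (kg·m²·s⁻²) · (kg⁻¹·m⁻²·s³·A) · cd = kg·m·s⁻³·cd.
Left is s⁻¹·cd; right is kg·m·s⁻³·cd — different.

No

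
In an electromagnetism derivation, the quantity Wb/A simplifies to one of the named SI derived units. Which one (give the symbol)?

H

Wb = kg·m²·s⁻²·A⁻¹.
Combining: A⁻¹·Wb = A⁻¹ · (kg·m²·s⁻²·A⁻¹) = kg·m²·s⁻²·A⁻².
kg·m²·s⁻²·A⁻² is the base-SI form of the henry.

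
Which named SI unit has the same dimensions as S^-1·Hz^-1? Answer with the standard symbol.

S = kg⁻¹·m⁻²·s³·A².
So S⁻¹ = kg·m²·s⁻³·A⁻².
Hz = s⁻¹.
So Hz⁻¹ = s.
Combining: S⁻¹·Hz⁻¹ = (kg·m²·s⁻³·A⁻²) · s = kg·m²·s⁻²·A⁻².
kg·m²·s⁻²·A⁻² is the base-SI form of the henry.

H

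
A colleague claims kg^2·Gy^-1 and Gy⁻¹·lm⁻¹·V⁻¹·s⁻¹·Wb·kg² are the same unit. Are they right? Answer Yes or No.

No

Left side:
  Gy = m²·s⁻².
  So Gy⁻¹ = m⁻²·s².
  Combining: kg²·Gy⁻¹ = kg² · (m⁻²·s²) = kg²·m⁻²·s².
Right side:
  Gy = m²·s⁻².
  So Gy⁻¹ = m⁻²·s².
  lm = cd.
  So lm⁻¹ = cd⁻¹.
  V = kg·m²·s⁻³·A⁻¹.
  So V⁻¹ = kg⁻¹·m⁻²·s³·A.
  Wb = kg·m²·s⁻²·A⁻¹.
  Combining: Gy⁻¹·lm⁻¹·V⁻¹·s⁻¹·Wb·kg² = (m⁻²·s²) · cd⁻¹ · (kg⁻¹·m⁻²·s³·A) · s⁻¹ · (kg·m²·s⁻²·A⁻¹) · kg² = kg²·m⁻²·s²·cd⁻¹.
Left is kg²·m⁻²·s²; right is kg²·m⁻²·s²·cd⁻¹ — different.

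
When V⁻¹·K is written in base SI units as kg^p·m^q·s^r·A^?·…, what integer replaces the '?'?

1

V = W/A (potential = power per current),
    = kg·m²·s⁻³·A⁻¹.
So V⁻¹ = kg⁻¹·m⁻²·s³·A.
Combining: V⁻¹·K = (kg⁻¹·m⁻²·s³·A) · K = kg⁻¹·m⁻²·s³·A·K.
The exponent of A is 1.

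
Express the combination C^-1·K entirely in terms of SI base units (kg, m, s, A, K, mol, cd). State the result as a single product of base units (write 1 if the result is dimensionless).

s⁻¹·A⁻¹·K

C = A·s = s·A (charge = current × time).
So C⁻¹ = s⁻¹·A⁻¹.
Combining: C⁻¹·K = (s⁻¹·A⁻¹) · K = s⁻¹·A⁻¹·K.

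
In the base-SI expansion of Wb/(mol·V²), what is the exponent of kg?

-1

Wb = kg·m²·s⁻²·A⁻¹.
V = kg·m²·s⁻³·A⁻¹.
So V⁻² = kg⁻²·m⁻⁴·s⁶·A².
Combining: mol⁻¹·Wb·V⁻² = mol⁻¹ · (kg·m²·s⁻²·A⁻¹) · (kg⁻²·m⁻⁴·s⁶·A²) = kg⁻¹·m⁻²·s⁴·A·mol⁻¹.
The exponent of kg is -1.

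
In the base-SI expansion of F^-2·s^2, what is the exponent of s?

-6

F = C/V (capacitance = charge per voltage),
    = A·s/(kg·m²·s⁻³·A⁻¹) (substituting C and V),
    = kg⁻¹·m⁻²·s⁴·A².
So F⁻² = kg²·m⁴·s⁻⁸·A⁻⁴.
Combining: F⁻²·s² = (kg²·m⁴·s⁻⁸·A⁻⁴) · s² = kg²·m⁴·s⁻⁶·A⁻⁴.
The exponent of s is -6.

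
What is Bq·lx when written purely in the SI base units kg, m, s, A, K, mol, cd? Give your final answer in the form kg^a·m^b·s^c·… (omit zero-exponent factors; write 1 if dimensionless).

m⁻²·s⁻¹·cd

Bq = 1/s = s⁻¹ (activity is decays per second).
lx = lm/m² (illuminance = luminous flux per area),
    = m⁻²·cd.
Combining: Bq·lx = s⁻¹ · (m⁻²·cd) = m⁻²·s⁻¹·cd.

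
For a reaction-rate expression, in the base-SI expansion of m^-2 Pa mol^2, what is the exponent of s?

-2

Pa = N/m² (pressure = force per area),
    = kg·m⁻¹·s⁻².
Combining: m⁻²·Pa·mol² = m⁻² · (kg·m⁻¹·s⁻²) · mol² = kg·m⁻³·s⁻²·mol².
The exponent of s is -2.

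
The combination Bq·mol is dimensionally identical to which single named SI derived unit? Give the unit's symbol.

kat

Bq = s⁻¹.
Combining: Bq·mol = s⁻¹ · mol = s⁻¹·mol.
s⁻¹·mol is the base-SI form of the katal.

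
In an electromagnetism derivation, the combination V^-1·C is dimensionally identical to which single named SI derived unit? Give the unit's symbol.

V = W/A (potential = power per current),
    = kg·m²·s⁻³·A⁻¹.
So V⁻¹ = kg⁻¹·m⁻²·s³·A.
C = A·s = s·A (charge = current × time).
Combining: V⁻¹·C = (kg⁻¹·m⁻²·s³·A) · (s·A) = kg⁻¹·m⁻²·s⁴·A².
kg⁻¹·m⁻²·s⁴·A² is the base-SI form of the farad.

F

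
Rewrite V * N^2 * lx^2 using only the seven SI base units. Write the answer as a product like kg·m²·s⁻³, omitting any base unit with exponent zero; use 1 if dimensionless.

kg³·s⁻⁷·A⁻¹·cd²

V = W/A (potential = power per current),
    = kg·m²·s⁻³·A⁻¹.
N = kg·m/s² = kg·m·s⁻² (force = mass × acceleration).
So N² = kg²·m²·s⁻⁴.
lx = lm/m² (illuminance = luminous flux per area),
    = m⁻²·cd.
So lx² = m⁻⁴·cd².
Combining: V·N²·lx² = (kg·m²·s⁻³·A⁻¹) · (kg²·m²·s⁻⁴) · (m⁻⁴·cd²) = kg³·s⁻⁷·A⁻¹·cd².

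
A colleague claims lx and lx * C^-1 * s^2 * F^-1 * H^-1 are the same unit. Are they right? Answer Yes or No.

Left side:
  lx = lm/m² (illuminance = luminous flux per area),
      = m⁻²·cd.
Right side:
  lx = m⁻²·cd.
  C = s·A.
  So C⁻¹ = s⁻¹·A⁻¹.
  F = kg⁻¹·m⁻²·s⁴·A².
  So F⁻¹ = kg·m²·s⁻⁴·A⁻².
  H = kg·m²·s⁻²·A⁻².
  So H⁻¹ = kg⁻¹·m⁻²·s²·A².
  Combining: lx·C⁻¹·s²·F⁻¹·H⁻¹ = (m⁻²·cd) · (s⁻¹·A⁻¹) · s² · (kg·m²·s⁻⁴·A⁻²) · (kg⁻¹·m⁻²·s²·A²) = m⁻²·s⁻¹·A⁻¹·cd.
Left is m⁻²·cd; right is m⁻²·s⁻¹·A⁻¹·cd — different.

No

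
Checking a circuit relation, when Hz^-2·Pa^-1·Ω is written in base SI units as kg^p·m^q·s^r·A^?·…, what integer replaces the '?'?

Hz = 1/s = s⁻¹ (frequency is cycles per second).
So Hz⁻² = s².
Pa = N/m² (pressure = force per area),
    = kg·m⁻¹·s⁻².
So Pa⁻¹ = kg⁻¹·m·s².
Ω = V/A (resistance = voltage per current),
    = kg·m²·s⁻³·A⁻².
Combining: Hz⁻²·Pa⁻¹·Ω = s² · (kg⁻¹·m·s²) · (kg·m²·s⁻³·A⁻²) = m³·s·A⁻².
The exponent of A is -2.

-2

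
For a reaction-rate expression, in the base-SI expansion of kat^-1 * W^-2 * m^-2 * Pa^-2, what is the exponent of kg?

-4

kat = s⁻¹·mol.
So kat⁻¹ = s·mol⁻¹.
W = kg·m²·s⁻³.
So W⁻² = kg⁻²·m⁻⁴·s⁶.
Pa = kg·m⁻¹·s⁻².
So Pa⁻² = kg⁻²·m²·s⁴.
Combining: kat⁻¹·W⁻²·m⁻²·Pa⁻² = (s·mol⁻¹) · (kg⁻²·m⁻⁴·s⁶) · m⁻² · (kg⁻²·m²·s⁴) = kg⁻⁴·m⁻⁴·s¹¹·mol⁻¹.
The exponent of kg is -4.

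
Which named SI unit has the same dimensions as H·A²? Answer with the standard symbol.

J

H = Wb/A (inductance = flux per current),
    = kg·m²·s⁻²·A⁻².
Combining: H·A² = (kg·m²·s⁻²·A⁻²) · A² = kg·m²·s⁻².
kg·m²·s⁻² is the base-SI form of the joule.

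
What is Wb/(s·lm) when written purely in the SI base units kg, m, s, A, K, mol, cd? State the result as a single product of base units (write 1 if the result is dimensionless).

lm = cd·sr = cd (luminous flux; sr is dimensionless).
So lm⁻¹ = cd⁻¹.
Wb = V·s (flux: a volt is a weber per second),
    = kg·m²·s⁻²·A⁻¹.
Combining: s⁻¹·lm⁻¹·Wb = s⁻¹ · cd⁻¹ · (kg·m²·s⁻²·A⁻¹) = kg·m²·s⁻³·A⁻¹·cd⁻¹.

kg·m²·s⁻³·A⁻¹·cd⁻¹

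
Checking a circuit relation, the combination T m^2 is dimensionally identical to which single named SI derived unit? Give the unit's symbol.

T = Wb/m² (flux density = flux per area),
    = kg·s⁻²·A⁻¹.
Combining: T·m² = (kg·s⁻²·A⁻¹) · m² = kg·m²·s⁻²·A⁻¹.
kg·m²·s⁻²·A⁻¹ is the base-SI form of the weber.

Wb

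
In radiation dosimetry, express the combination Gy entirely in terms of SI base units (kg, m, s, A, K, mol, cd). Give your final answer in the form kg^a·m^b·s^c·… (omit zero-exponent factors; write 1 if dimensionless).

Gy = J/kg (absorbed dose = energy per mass),
    = m²·s⁻².

m²·s⁻²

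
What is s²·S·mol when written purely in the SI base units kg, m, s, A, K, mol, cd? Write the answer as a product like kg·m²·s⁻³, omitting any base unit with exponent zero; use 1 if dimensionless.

S = kg⁻¹·m⁻²·s³·A².
Combining: s²·S·mol = s² · (kg⁻¹·m⁻²·s³·A²) · mol = kg⁻¹·m⁻²·s⁵·A²·mol.

kg⁻¹·m⁻²·s⁵·A²·mol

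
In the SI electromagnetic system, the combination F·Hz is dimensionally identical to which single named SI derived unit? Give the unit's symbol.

S

F = C/V (capacitance = charge per voltage),
    = A·s/(kg·m²·s⁻³·A⁻¹) (substituting C and V),
    = kg⁻¹·m⁻²·s⁴·A².
Hz = 1/s = s⁻¹ (frequency is cycles per second).
Combining: F·Hz = (kg⁻¹·m⁻²·s⁴·A²) · s⁻¹ = kg⁻¹·m⁻²·s³·A².
kg⁻¹·m⁻²·s³·A² is the base-SI form of the siemens.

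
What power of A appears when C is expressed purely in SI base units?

C = A·s = s·A (charge = current × time).
The exponent of A is 1.

1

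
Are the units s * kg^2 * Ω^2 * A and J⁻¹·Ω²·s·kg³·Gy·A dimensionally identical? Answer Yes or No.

Yes

Left side:
  Ω = V/A (resistance = voltage per current),
      = kg·m²·s⁻³·A⁻².
  So Ω² = kg²·m⁴·s⁻⁶·A⁻⁴.
  Combining: s·kg²·Ω²·A = s · kg² · (kg²·m⁴·s⁻⁶·A⁻⁴) · A = kg⁴·m⁴·s⁻⁵·A⁻³.
Right side:
  J = kg·m²·s⁻².
  So J⁻¹ = kg⁻¹·m⁻²·s².
  Ω = kg·m²·s⁻³·A⁻².
  So Ω² = kg²·m⁴·s⁻⁶·A⁻⁴.
  Gy = m²·s⁻².
  Combining: J⁻¹·Ω²·s·kg³·Gy·A = (kg⁻¹·m⁻²·s²) · (kg²·m⁴·s⁻⁶·A⁻⁴) · s · kg³ · (m²·s⁻²) · A = kg⁴·m⁴·s⁻⁵·A⁻³.
Both reduce to kg⁴·m⁴·s⁻⁵·A⁻³.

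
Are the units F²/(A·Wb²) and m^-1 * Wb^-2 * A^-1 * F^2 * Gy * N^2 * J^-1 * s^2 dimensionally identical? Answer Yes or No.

Left side:
  Wb = kg·m²·s⁻²·A⁻¹.
  So Wb⁻² = kg⁻²·m⁻⁴·s⁴·A².
  F = kg⁻¹·m⁻²·s⁴·A².
  So F² = kg⁻²·m⁻⁴·s⁸·A⁴.
  Combining: A⁻¹·Wb⁻²·F² = A⁻¹ · (kg⁻²·m⁻⁴·s⁴·A²) · (kg⁻²·m⁻⁴·s⁸·A⁴) = kg⁻⁴·m⁻⁸·s¹²·A⁵.
Right side:
  Wb = V·s (flux: a volt is a weber per second),
      = kg·m²·s⁻²·A⁻¹.
  So Wb⁻² = kg⁻²·m⁻⁴·s⁴·A².
  F = C/V (capacitance = charge per voltage),
      = A·s/(kg·m²·s⁻³·A⁻¹) (substituting C and V),
      = kg⁻¹·m⁻²·s⁴·A².
  So F² = kg⁻²·m⁻⁴·s⁸·A⁴.
  Gy = J/kg (absorbed dose = energy per mass),
      = m²·s⁻².
  N = kg·m/s² = kg·m·s⁻² (force = mass × acceleration).
  So N² = kg²·m²·s⁻⁴.
  J = N·m (work = force × distance),
      = kg·m²·s⁻².
  So J⁻¹ = kg⁻¹·m⁻²·s².
  Combining: m⁻¹·Wb⁻²·A⁻¹·F²·Gy·N²·J⁻¹·s² = m⁻¹ · (kg⁻²·m⁻⁴·s⁴·A²) · A⁻¹ · (kg⁻²·m⁻⁴·s⁸·A⁴) · (m²·s⁻²) · (kg²·m²·s⁻⁴) · (kg⁻¹·m⁻²·s²) · s² = kg⁻³·m⁻⁷·s¹⁰·A⁵.
Left is kg⁻⁴·m⁻⁸·s¹²·A⁵; right is kg⁻³·m⁻⁷·s¹⁰·A⁵ — different.

No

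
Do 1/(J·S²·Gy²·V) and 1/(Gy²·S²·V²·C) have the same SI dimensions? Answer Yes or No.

Left side:
  J = N·m (work = force × distance),
      = kg·m²·s⁻².
  So J⁻¹ = kg⁻¹·m⁻²·s².
  S = 1/Ω (conductance is reciprocal resistance),
      = kg⁻¹·m⁻²·s³·A².
  So S⁻² = kg²·m⁴·s⁻⁶·A⁻⁴.
  Gy = J/kg (absorbed dose = energy per mass),
      = m²·s⁻².
  So Gy⁻² = m⁻⁴·s⁴.
  V = W/A (potential = power per current),
      = kg·m²·s⁻³·A⁻¹.
  So V⁻¹ = kg⁻¹·m⁻²·s³·A.
  Combining: J⁻¹·S⁻²·Gy⁻²·V⁻¹ = (kg⁻¹·m⁻²·s²) · (kg²·m⁴·s⁻⁶·A⁻⁴) · (m⁻⁴·s⁴) · (kg⁻¹·m⁻²·s³·A) = m⁻⁴·s³·A⁻³.
Right side:
  Gy = m²·s⁻².
  So Gy⁻² = m⁻⁴·s⁴.
  S = kg⁻¹·m⁻²·s³·A².
  So S⁻² = kg²·m⁴·s⁻⁶·A⁻⁴.
  V = kg·m²·s⁻³·A⁻¹.
  So V⁻² = kg⁻²·m⁻⁴·s⁶·A².
  C = s·A.
  So C⁻¹ = s⁻¹·A⁻¹.
  Combining: Gy⁻²·S⁻²·V⁻²·C⁻¹ = (m⁻⁴·s⁴) · (kg²·m⁴·s⁻⁶·A⁻⁴) · (kg⁻²·m⁻⁴·s⁶·A²) · (s⁻¹·A⁻¹) = m⁻⁴·s³·A⁻³.
Both reduce to m⁻⁴·s³·A⁻³.

Yes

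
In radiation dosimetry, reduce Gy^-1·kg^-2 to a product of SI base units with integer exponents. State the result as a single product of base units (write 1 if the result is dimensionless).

kg⁻²·m⁻²·s²

Gy = m²·s⁻².
So Gy⁻¹ = m⁻²·s².
Combining: Gy⁻¹·kg⁻² = (m⁻²·s²) · kg⁻² = kg⁻²·m⁻²·s².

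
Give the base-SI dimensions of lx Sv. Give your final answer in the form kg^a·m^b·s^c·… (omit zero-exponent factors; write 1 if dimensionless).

s⁻²·cd

lx = m⁻²·cd.
Sv = m²·s⁻².
Combining: lx·Sv = (m⁻²·cd) · (m²·s⁻²) = s⁻²·cd.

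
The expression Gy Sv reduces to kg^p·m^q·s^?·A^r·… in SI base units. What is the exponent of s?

-4

Gy = m²·s⁻².
Sv = m²·s⁻².
Combining: Gy·Sv = (m²·s⁻²) · (m²·s⁻²) = m⁴·s⁻⁴.
The exponent of s is -4.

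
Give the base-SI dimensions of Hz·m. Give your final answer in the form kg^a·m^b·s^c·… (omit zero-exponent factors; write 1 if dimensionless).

m·s⁻¹

Hz = s⁻¹.
Combining: Hz·m = s⁻¹ · m = m·s⁻¹.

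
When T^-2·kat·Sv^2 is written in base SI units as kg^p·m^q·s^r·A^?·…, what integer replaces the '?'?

T = kg·s⁻²·A⁻¹.
So T⁻² = kg⁻²·s⁴·A².
kat = s⁻¹·mol.
Sv = m²·s⁻².
So Sv² = m⁴·s⁻⁴.
Combining: T⁻²·kat·Sv² = (kg⁻²·s⁴·A²) · (s⁻¹·mol) · (m⁴·s⁻⁴) = kg⁻²·m⁴·s⁻¹·A²·mol.
The exponent of A is 2.

2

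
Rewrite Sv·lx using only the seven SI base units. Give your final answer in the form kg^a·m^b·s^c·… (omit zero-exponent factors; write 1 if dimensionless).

s⁻²·cd

Sv = J/kg (equivalent dose = energy per mass),
    = m²·s⁻².
lx = lm/m² (illuminance = luminous flux per area),
    = m⁻²·cd.
Combining: Sv·lx = (m²·s⁻²) · (m⁻²·cd) = s⁻²·cd.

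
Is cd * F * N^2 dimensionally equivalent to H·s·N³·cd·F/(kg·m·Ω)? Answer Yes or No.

Yes

Left side:
  F = C/V (capacitance = charge per voltage),
      = A·s/(kg·m²·s⁻³·A⁻¹) (substituting C and V),
      = kg⁻¹·m⁻²·s⁴·A².
  N = kg·m/s² = kg·m·s⁻² (force = mass × acceleration).
  So N² = kg²·m²·s⁻⁴.
  Combining: cd·F·N² = cd · (kg⁻¹·m⁻²·s⁴·A²) · (kg²·m²·s⁻⁴) = kg·A²·cd.
Right side:
  H = Wb/A (inductance = flux per current),
      = kg·m²·s⁻²·A⁻².
  N = kg·m/s² = kg·m·s⁻² (force = mass × acceleration).
  So N³ = kg³·m³·s⁻⁶.
  Ω = V/A (resistance = voltage per current),
      = kg·m²·s⁻³·A⁻².
  So Ω⁻¹ = kg⁻¹·m⁻²·s³·A².
  F = C/V (capacitance = charge per voltage),
      = A·s/(kg·m²·s⁻³·A⁻¹) (substituting C and V),
      = kg⁻¹·m⁻²·s⁴·A².
  Combining: H·s·kg⁻¹·m⁻¹·N³·cd·Ω⁻¹·F = (kg·m²·s⁻²·A⁻²) · s · kg⁻¹ · m⁻¹ · (kg³·m³·s⁻⁶) · cd · (kg⁻¹·m⁻²·s³·A²) · (kg⁻¹·m⁻²·s⁴·A²) = kg·A²·cd.
Both reduce to kg·A²·cd.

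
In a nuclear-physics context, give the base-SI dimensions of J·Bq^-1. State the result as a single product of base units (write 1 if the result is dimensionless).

J = kg·m²·s⁻².
Bq = s⁻¹.
So Bq⁻¹ = s.
Combining: J·Bq⁻¹ = (kg·m²·s⁻²) · s = kg·m²·s⁻¹.

kg·m²·s⁻¹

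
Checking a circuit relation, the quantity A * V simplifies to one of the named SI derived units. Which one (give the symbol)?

W

V = kg·m²·s⁻³·A⁻¹.
Combining: A·V = A · (kg·m²·s⁻³·A⁻¹) = kg·m²·s⁻³.
kg·m²·s⁻³ is the base-SI form of the watt.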